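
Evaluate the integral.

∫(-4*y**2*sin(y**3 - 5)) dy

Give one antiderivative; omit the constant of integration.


Answer: 4*cos(y**3 - 5)/3.


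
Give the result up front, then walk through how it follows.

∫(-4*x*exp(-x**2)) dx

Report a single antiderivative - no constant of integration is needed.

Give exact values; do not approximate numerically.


The answer is 2*exp(-x**2).
Step 1. Substitute u = x**2, turning ∫(-4*x*exp(-x**2)) dx into ∫(-2*exp(-u)) du: now ∫(-2*exp(-u)) du.
Step 2. Evaluate the standard form: now 2*exp(-u).
Step 3. Substitute back u = x**2: now 2*exp(-x**2).
Answer: 2*exp(-x**2).


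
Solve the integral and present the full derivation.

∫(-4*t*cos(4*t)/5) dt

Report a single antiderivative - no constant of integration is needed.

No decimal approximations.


Step 1. Integrate ∫(-4*t*cos(4*t)/5) dt by parts with u = t, dv = (-4*cos(4*t)/5) dt, so v = -sin(4*t)/5: now -t*sin(4*t)/5 + ∫(sin(4*t)/5) dt.
Step 2. Evaluate the standard form: now -t*sin(4*t)/5 - cos(4*t)/20.
Answer: -t*sin(4*t)/5 - cos(4*t)/20.


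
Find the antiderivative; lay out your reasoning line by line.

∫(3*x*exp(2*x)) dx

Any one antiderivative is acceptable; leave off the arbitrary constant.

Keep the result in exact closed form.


Step 1. Integrate ∫(3*x*exp(2*x)) dx by parts with u = x, dv = (3*exp(2*x)) dx, so v = 3*exp(2*x)/2: now 3*x*exp(2*x)/2 + ∫(-3*exp(2*x)/2) dx.
Step 2. Evaluate the standard form: now 3*x*exp(2*x)/2 - 3*exp(2*x)/4.
Answer: 3*x*exp(2*x)/2 - 3*exp(2*x)/4.


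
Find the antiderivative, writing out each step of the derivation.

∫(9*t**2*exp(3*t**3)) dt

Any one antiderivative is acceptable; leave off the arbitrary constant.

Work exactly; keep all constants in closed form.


Step 1. Substitute u = t**3, turning ∫(9*t**2*exp(3*t**3)) dt into ∫(3*exp(3*u)) du: now ∫(3*exp(3*u)) du.
Step 2. Evaluate the standard form: now exp(3*u).
Step 3. Substitute back u = t**3: now exp(3*t**3).
Answer: exp(3*t**3).


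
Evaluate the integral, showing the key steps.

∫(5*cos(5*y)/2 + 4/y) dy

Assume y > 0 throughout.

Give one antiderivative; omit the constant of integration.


Step 1. Rewrite: now ∫(4/y) dy + ∫(5*cos(5*y)/2) dy.
Step 2. Evaluate the standard form [assuming y > 0]: now 4*log(y) + ∫(5*cos(5*y)/2) dy.
Step 3. Evaluate the standard form: now 4*log(y) + sin(5*y)/2.
Answer: 4*log(y) + sin(5*y)/2.


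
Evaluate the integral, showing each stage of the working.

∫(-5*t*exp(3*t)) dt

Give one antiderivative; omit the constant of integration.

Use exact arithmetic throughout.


Step 1. Integrate ∫(-5*t*exp(3*t)) dt by parts with u = t, dv = (-5*exp(3*t)) dt, so v = -5*exp(3*t)/3: now -5*t*exp(3*t)/3 + ∫(5*exp(3*t)/3) dt.
Step 2. Evaluate the standard form: now -5*t*exp(3*t)/3 + 5*exp(3*t)/9.
Answer: -5*t*exp(3*t)/3 + 5*exp(3*t)/9.


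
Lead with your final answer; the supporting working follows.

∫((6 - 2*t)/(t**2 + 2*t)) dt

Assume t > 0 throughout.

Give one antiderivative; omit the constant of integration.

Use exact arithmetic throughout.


The answer is 3*log(t) - 5*log(t + 2).
Step 1. Decompose ∫((6 - 2*t)/(t**2 + 2*t)) dt by partial fractions, (6 - 2*t)/(t**2 + 2*t) = -5/(t + 2) + 3/t: now ∫(3/t) dt + ∫(-5/(t + 2)) dt.
Step 2. Evaluate the standard form [assuming t > -2]: now -5*log(t + 2) + ∫(3/t) dt.
Step 3. Evaluate the standard form [assuming t > 0]: now 3*log(t) - 5*log(t + 2).
Answer: 3*log(t) - 5*log(t + 2).


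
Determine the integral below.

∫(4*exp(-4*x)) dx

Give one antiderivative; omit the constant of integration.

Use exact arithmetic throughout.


Answer: -exp(-4*x).


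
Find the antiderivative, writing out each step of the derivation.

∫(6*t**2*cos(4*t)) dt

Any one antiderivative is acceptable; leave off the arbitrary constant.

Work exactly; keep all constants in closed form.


Step 1. Integrate ∫(6*t**2*cos(4*t)) dt by parts with u = t**2, dv = (6*cos(4*t)) dt, so v = 3*sin(4*t)/2: now 3*t**2*sin(4*t)/2 + ∫(-3*t*sin(4*t)) dt.
Step 2. Integrate ∫(-3*t*sin(4*t)) dt by parts with u = t, dv = (-3*sin(4*t)) dt, so v = 3*cos(4*t)/4: now 3*t**2*sin(4*t)/2 + 3*t*cos(4*t)/4 + ∫(-3*cos(4*t)/4) dt.
Step 3. Evaluate the standard form: now 3*t**2*sin(4*t)/2 + 3*t*cos(4*t)/4 - 3*sin(4*t)/16.
Answer: 3*t**2*sin(4*t)/2 + 3*t*cos(4*t)/4 - 3*sin(4*t)/16.


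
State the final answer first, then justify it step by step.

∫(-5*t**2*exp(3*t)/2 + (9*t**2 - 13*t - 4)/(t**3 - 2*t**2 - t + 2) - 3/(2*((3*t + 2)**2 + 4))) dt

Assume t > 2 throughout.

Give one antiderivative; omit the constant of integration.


The answer is -5*t**2*exp(3*t)/6 + 5*t*exp(3*t)/9 - 5*exp(3*t)/27 + 2*log(t - 2) + 4*log(t - 1) + 3*log(t + 1) - atan(3*t/2 + 1)/4.
Step 1. Rewrite: now ∫(-5*t**2*exp(3*t)/2) dt + ∫((9*t**2 - 13*t - 4)/(t**3 - 2*t**2 - t + 2)) dt + ∫(-3/(2*((3*t + 2)**2 + 4))) dt.
Step 2. Integrate ∫(-5*t**2*exp(3*t)/2) dt by parts with u = t**2, dv = (-5*exp(3*t)/2) dt, so v = -5*exp(3*t)/6: now -5*t**2*exp(3*t)/6 + ∫(5*t*exp(3*t)/3) dt + ∫((9*t**2 - 13*t - 4)/(t**3 - 2*t**2 - t + 2)) dt + ∫(-3/(2*((3*t + 2)**2 + 4))) dt.
Step 3. Integrate ∫(5*t*exp(3*t)/3) dt by parts with u = t, dv = (5*exp(3*t)/3) dt, so v = 5*exp(3*t)/9: now -5*t**2*exp(3*t)/6 + 5*t*exp(3*t)/9 + ∫((9*t**2 - 13*t - 4)/(t**3 - 2*t**2 - t + 2)) dt + ∫(-3/(2*((3*t + 2)**2 + 4))) dt + ∫(-5*exp(3*t)/9) dt.
Step 4. Evaluate the standard form: now -5*t**2*exp(3*t)/6 + 5*t*exp(3*t)/9 - 5*exp(3*t)/27 + ∫((9*t**2 - 13*t - 4)/(t**3 - 2*t**2 - t + 2)) dt + ∫(-3/(2*((3*t + 2)**2 + 4))) dt.
Step 5. Substitute u = 3*t + 2, turning ∫(-3/(2*((3*t + 2)**2 + 4))) dt into ∫(-1/(2*(u**2 + 4))) du: now -5*t**2*exp(3*t)/6 + 5*t*exp(3*t)/9 - 5*exp(3*t)/27 + ∫((9*t**2 - 13*t - 4)/(t**3 - 2*t**2 - t + 2)) dt + ∫(-1/(2*(u**2 + 4))) du.
Step 6. Evaluate the standard form: now -5*t**2*exp(3*t)/6 + 5*t*exp(3*t)/9 - 5*exp(3*t)/27 - atan(u/2)/4 + ∫((9*t**2 - 13*t - 4)/(t**3 - 2*t**2 - t + 2)) dt.
Step 7. Substitute back u = 3*t + 2: now -5*t**2*exp(3*t)/6 + 5*t*exp(3*t)/9 - 5*exp(3*t)/27 - atan(3*t/2 + 1)/4 + ∫((9*t**2 - 13*t - 4)/(t**3 - 2*t**2 - t + 2)) dt.
Step 8. Decompose ∫((9*t**2 - 13*t - 4)/(t**3 - 2*t**2 - t + 2)) dt by partial fractions, (9*t**2 - 13*t - 4)/(t**3 - 2*t**2 - t + 2) = 3/(t + 1) + 4/(t - 1) + 2/(t - 2): now -5*t**2*exp(3*t)/6 + 5*t*exp(3*t)/9 - 5*exp(3*t)/27 - atan(3*t/2 + 1)/4 + ∫(2/(t - 2)) dt + ∫(4/(t - 1)) dt + ∫(3/(t + 1)) dt.
Step 9. Evaluate the standard form [assuming t > -1]: now -5*t**2*exp(3*t)/6 + 5*t*exp(3*t)/9 - 5*exp(3*t)/27 + 3*log(t + 1) - atan(3*t/2 + 1)/4 + ∫(2/(t - 2)) dt + ∫(4/(t - 1)) dt.
Step 10. Evaluate the standard form [assuming t > 2]: now -5*t**2*exp(3*t)/6 + 5*t*exp(3*t)/9 - 5*exp(3*t)/27 + 2*log(t - 2) + 3*log(t + 1) - atan(3*t/2 + 1)/4 + ∫(4/(t - 1)) dt.
Step 11. Evaluate the standard form [assuming t > 1]: now -5*t**2*exp(3*t)/6 + 5*t*exp(3*t)/9 - 5*exp(3*t)/27 + 2*log(t - 2) + 4*log(t - 1) + 3*log(t + 1) - atan(3*t/2 + 1)/4.
Answer: -5*t**2*exp(3*t)/6 + 5*t*exp(3*t)/9 - 5*exp(3*t)/27 + 2*log(t - 2) + 4*log(t - 1) + 3*log(t + 1) - atan(3*t/2 + 1)/4.


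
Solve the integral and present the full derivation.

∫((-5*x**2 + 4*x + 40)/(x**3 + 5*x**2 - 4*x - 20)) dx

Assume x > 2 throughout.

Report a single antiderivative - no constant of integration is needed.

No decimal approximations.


Step 1. Decompose ∫((-5*x**2 + 4*x + 40)/(x**3 + 5*x**2 - 4*x - 20)) dx by partial fractions, (-5*x**2 + 4*x + 40)/(x**3 + 5*x**2 - 4*x - 20) = -5/(x + 5) - 1/(x + 2) + 1/(x - 2): now ∫(1/(x - 2)) dx + ∫(-1/(x + 2)) dx + ∫(-5/(x + 5)) dx.
Step 2. Evaluate the standard form [assuming x > -5]: now -5*log(x + 5) + ∫(1/(x - 2)) dx + ∫(-1/(x + 2)) dx.
Step 3. Evaluate the standard form [assuming x > 2]: now log(x - 2) - 5*log(x + 5) + ∫(-1/(x + 2)) dx.
Step 4. Evaluate the standard form [assuming x > -2]: now log(x - 2) - log(x + 2) - 5*log(x + 5).
Answer: log(x - 2) - log(x + 2) - 5*log(x + 5).


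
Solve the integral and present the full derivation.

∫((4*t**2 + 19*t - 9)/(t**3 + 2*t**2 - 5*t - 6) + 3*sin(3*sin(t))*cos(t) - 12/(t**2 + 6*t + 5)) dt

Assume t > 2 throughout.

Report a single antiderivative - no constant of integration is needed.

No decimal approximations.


Step 1. Rewrite: now ∫((4*t**2 + 19*t - 9)/(t**3 + 2*t**2 - 5*t - 6)) dt + ∫(3*sin(3*sin(t))*cos(t)) dt + ∫(-12/(t**2 + 6*t + 5)) dt.
Step 2. Decompose ∫((4*t**2 + 19*t - 9)/(t**3 + 2*t**2 - 5*t - 6)) dt by partial fractions, (4*t**2 + 19*t - 9)/(t**3 + 2*t**2 - 5*t - 6) = -3/(t + 3) + 4/(t + 1) + 3/(t - 2): now ∫(3*sin(3*sin(t))*cos(t)) dt + ∫(3/(t - 2)) dt + ∫(4/(t + 1)) dt + ∫(-3/(t + 3)) dt + ∫(-12/(t**2 + 6*t + 5)) dt.
Step 3. Evaluate the standard form [assuming t > -3]: now -3*log(t + 3) + ∫(3*sin(3*sin(t))*cos(t)) dt + ∫(3/(t - 2)) dt + ∫(4/(t + 1)) dt + ∫(-12/(t**2 + 6*t + 5)) dt.
Step 4. Evaluate the standard form [assuming t > 2]: now 3*log(t - 2) - 3*log(t + 3) + ∫(3*sin(3*sin(t))*cos(t)) dt + ∫(4/(t + 1)) dt + ∫(-12/(t**2 + 6*t + 5)) dt.
Step 5. Evaluate the standard form [assuming t > -1]: now 3*log(t - 2) + 4*log(t + 1) - 3*log(t + 3) + ∫(3*sin(3*sin(t))*cos(t)) dt + ∫(-12/(t**2 + 6*t + 5)) dt.
Step 6. Substitute u = sin(t), turning ∫(3*sin(3*sin(t))*cos(t)) dt into ∫(3*sin(3*u)) du: now 3*log(t - 2) + 4*log(t + 1) - 3*log(t + 3) + ∫(-12/(t**2 + 6*t + 5)) dt + ∫(3*sin(3*u)) du.
Step 7. Evaluate the standard form: now 3*log(t - 2) + 4*log(t + 1) - 3*log(t + 3) - cos(3*u) + ∫(-12/(t**2 + 6*t + 5)) dt.
Step 8. Substitute back u = sin(t): now 3*log(t - 2) + 4*log(t + 1) - 3*log(t + 3) - cos(3*sin(t)) + ∫(-12/(t**2 + 6*t + 5)) dt.
Step 9. Decompose ∫(-12/(t**2 + 6*t + 5)) dt by partial fractions, -12/(t**2 + 6*t + 5) = 3/(t + 5) - 3/(t + 1): now 3*log(t - 2) + 4*log(t + 1) - 3*log(t + 3) - cos(3*sin(t)) + ∫(-3/(t + 1)) dt + ∫(3/(t + 5)) dt.
Step 10. Evaluate the standard form [assuming t > -1]: now 3*log(t - 2) + log(t + 1) - 3*log(t + 3) - cos(3*sin(t)) + ∫(3/(t + 5)) dt.
Step 11. Evaluate the standard form [assuming t > -5]: now 3*log(t - 2) + log(t + 1) - 3*log(t + 3) + 3*log(t + 5) - cos(3*sin(t)).
Answer: 3*log(t - 2) + log(t + 1) - 3*log(t + 3) + 3*log(t + 5) - cos(3*sin(t)).


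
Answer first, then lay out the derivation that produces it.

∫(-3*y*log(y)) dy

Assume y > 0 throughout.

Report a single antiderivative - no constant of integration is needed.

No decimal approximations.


The answer is -3*y**2*log(y)/2 + 3*y**2/4.
Step 1. Integrate ∫(-3*y*log(y)) dy by parts with u = log(y), dv = (-3*y) dy, so v = -3*y**2/2 [assuming y > 0]: now -3*y**2*log(y)/2 + ∫(3*y/2) dy.
Step 2. Evaluate the standard form: now -3*y**2*log(y)/2 + 3*y**2/4.
Answer: -3*y**2*log(y)/2 + 3*y**2/4.


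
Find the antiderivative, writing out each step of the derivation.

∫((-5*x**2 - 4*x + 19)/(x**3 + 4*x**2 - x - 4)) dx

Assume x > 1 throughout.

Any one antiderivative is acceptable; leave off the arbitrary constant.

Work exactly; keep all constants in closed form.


Step 1. Decompose ∫((-5*x**2 - 4*x + 19)/(x**3 + 4*x**2 - x - 4)) dx by partial fractions, (-5*x**2 - 4*x + 19)/(x**3 + 4*x**2 - x - 4) = -3/(x + 4) - 3/(x + 1) + 1/(x - 1): now ∫(1/(x - 1)) dx + ∫(-3/(x + 1)) dx + ∫(-3/(x + 4)) dx.
Step 2. Evaluate the standard form [assuming x > -4]: now -3*log(x + 4) + ∫(1/(x - 1)) dx + ∫(-3/(x + 1)) dx.
Step 3. Evaluate the standard form [assuming x > -1]: now -3*log(x + 1) - 3*log(x + 4) + ∫(1/(x - 1)) dx.
Step 4. Evaluate the standard form [assuming x > 1]: now log(x - 1) - 3*log(x + 1) - 3*log(x + 4).
Answer: log(x - 1) - 3*log(x + 1) - 3*log(x + 4).


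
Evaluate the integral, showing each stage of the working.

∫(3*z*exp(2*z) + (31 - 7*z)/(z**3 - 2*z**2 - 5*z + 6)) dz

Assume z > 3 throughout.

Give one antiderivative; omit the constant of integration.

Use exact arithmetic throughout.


Step 1. Rewrite: now ∫(3*z*exp(2*z)) dz + ∫((31 - 7*z)/(z**3 - 2*z**2 - 5*z + 6)) dz.
Step 2. Decompose ∫((31 - 7*z)/(z**3 - 2*z**2 - 5*z + 6)) dz by partial fractions, (31 - 7*z)/(z**3 - 2*z**2 - 5*z + 6) = 3/(z + 2) - 4/(z - 1) + 1/(z - 3): now ∫(3*z*exp(2*z)) dz + ∫(1/(z - 3)) dz + ∫(-4/(z - 1)) dz + ∫(3/(z + 2)) dz.
Step 3. Evaluate the standard form [assuming z > -2]: now 3*log(z + 2) + ∫(3*z*exp(2*z)) dz + ∫(1/(z - 3)) dz + ∫(-4/(z - 1)) dz.
Step 4. Evaluate the standard form [assuming z > 3]: now log(z - 3) + 3*log(z + 2) + ∫(3*z*exp(2*z)) dz + ∫(-4/(z - 1)) dz.
Step 5. Evaluate the standard form [assuming z > 1]: now log(z - 3) - 4*log(z - 1) + 3*log(z + 2) + ∫(3*z*exp(2*z)) dz.
Step 6. Integrate ∫(3*z*exp(2*z)) dz by parts with u = z, dv = (3*exp(2*z)) dz, so v = 3*exp(2*z)/2: now 3*z*exp(2*z)/2 + log(z - 3) - 4*log(z - 1) + 3*log(z + 2) + ∫(-3*exp(2*z)/2) dz.
Step 7. Evaluate the standard form: now 3*z*exp(2*z)/2 - 3*exp(2*z)/4 + log(z - 3) - 4*log(z - 1) + 3*log(z + 2).
Answer: 3*z*exp(2*z)/2 - 3*exp(2*z)/4 + log(z - 3) - 4*log(z - 1) + 3*log(z + 2).


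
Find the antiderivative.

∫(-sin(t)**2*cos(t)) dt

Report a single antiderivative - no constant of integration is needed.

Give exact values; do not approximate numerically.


Answer: -sin(t)**3/3.


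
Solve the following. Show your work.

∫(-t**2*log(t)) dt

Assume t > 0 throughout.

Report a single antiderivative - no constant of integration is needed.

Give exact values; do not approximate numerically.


Step 1. Integrate ∫(-t**2*log(t)) dt by parts with u = log(t), dv = (-t**2) dt, so v = -t**3/3 [assuming t > 0]: now -t**3*log(t)/3 + ∫(t**2/3) dt.
Step 2. Evaluate the standard form: now -t**3*log(t)/3 + t**3/9.
Answer: -t**3*log(t)/3 + t**3/9.


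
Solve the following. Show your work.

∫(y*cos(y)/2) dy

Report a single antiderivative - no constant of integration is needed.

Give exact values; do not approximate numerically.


Step 1. Integrate ∫(y*cos(y)/2) dy by parts with u = y, dv = (cos(y)/2) dy, so v = sin(y)/2: now y*sin(y)/2 + ∫(-sin(y)/2) dy.
Step 2. Evaluate the standard form: now y*sin(y)/2 + cos(y)/2.
Answer: y*sin(y)/2 + cos(y)/2.


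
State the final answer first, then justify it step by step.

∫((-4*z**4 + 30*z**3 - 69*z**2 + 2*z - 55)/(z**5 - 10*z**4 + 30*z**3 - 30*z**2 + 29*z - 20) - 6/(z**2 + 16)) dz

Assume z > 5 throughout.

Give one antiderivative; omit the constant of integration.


The answer is -5*log(z - 5) + 5*log(z - 4) - 4*log(z - 1) - 3*atan(z/4)/2 - atan(z).
Step 1. Rewrite: now ∫((-4*z**4 + 30*z**3 - 69*z**2 + 2*z - 55)/(z**5 - 10*z**4 + 30*z**3 - 30*z**2 + 29*z - 20)) dz + ∫(-6/(z**2 + 16)) dz.
Step 2. Evaluate the standard form: now -3*atan(z/4)/2 + ∫((-4*z**4 + 30*z**3 - 69*z**2 + 2*z - 55)/(z**5 - 10*z**4 + 30*z**3 - 30*z**2 + 29*z - 20)) dz.
Step 3. Decompose ∫((-4*z**4 + 30*z**3 - 69*z**2 + 2*z - 55)/(z**5 - 10*z**4 + 30*z**3 - 30*z**2 + 29*z - 20)) dz by partial fractions, (-4*z**4 + 30*z**3 - 69*z**2 + 2*z - 55)/(z**5 - 10*z**4 + 30*z**3 - 30*z**2 + 29*z - 20) = -1/(z**2 + 1) - 4/(z - 1) + 5/(z - 4) - 5/(z - 5): now -3*atan(z/4)/2 + ∫(-5/(z - 5)) dz + ∫(5/(z - 4)) dz + ∫(-4/(z - 1)) dz + ∫(-1/(z**2 + 1)) dz.
Step 4. Evaluate the standard form [assuming z > 5]: now -5*log(z - 5) - 3*atan(z/4)/2 + ∫(5/(z - 4)) dz + ∫(-4/(z - 1)) dz + ∫(-1/(z**2 + 1)) dz.
Step 5. Evaluate the standard form [assuming z > 4]: now -5*log(z - 5) + 5*log(z - 4) - 3*atan(z/4)/2 + ∫(-4/(z - 1)) dz + ∫(-1/(z**2 + 1)) dz.
Step 6. Evaluate the standard form [assuming z > 1]: now -5*log(z - 5) + 5*log(z - 4) - 4*log(z - 1) - 3*atan(z/4)/2 + ∫(-1/(z**2 + 1)) dz.
Step 7. Evaluate the standard form: now -5*log(z - 5) + 5*log(z - 4) - 4*log(z - 1) - 3*atan(z/4)/2 - atan(z).
Answer: -5*log(z - 5) + 5*log(z - 4) - 4*log(z - 1) - 3*atan(z/4)/2 - atan(z).


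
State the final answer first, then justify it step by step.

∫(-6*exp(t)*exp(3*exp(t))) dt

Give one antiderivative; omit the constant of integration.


The answer is -2*exp(3*exp(t)).
Step 1. Substitute u = exp(t), turning ∫(-6*exp(t)*exp(3*exp(t))) dt into ∫(-6*exp(3*u)) du: now ∫(-6*exp(3*u)) du.
Step 2. Evaluate the standard form: now -2*exp(3*u).
Step 3. Substitute back u = exp(t): now -2*exp(3*exp(t)).
Answer: -2*exp(3*exp(t)).


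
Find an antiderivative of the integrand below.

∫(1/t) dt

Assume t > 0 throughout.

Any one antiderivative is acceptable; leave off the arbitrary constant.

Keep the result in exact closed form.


Answer: log(t).


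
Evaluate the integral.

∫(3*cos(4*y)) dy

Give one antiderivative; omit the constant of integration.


Answer: 3*sin(4*y)/4.


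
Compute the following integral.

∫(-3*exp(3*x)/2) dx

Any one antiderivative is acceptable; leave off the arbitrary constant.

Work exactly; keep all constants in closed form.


Answer: -exp(3*x)/2.


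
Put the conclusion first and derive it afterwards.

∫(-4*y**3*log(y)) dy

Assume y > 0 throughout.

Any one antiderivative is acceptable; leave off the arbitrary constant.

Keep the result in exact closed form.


The answer is -y**4*log(y) + y**4/4.
Step 1. Integrate ∫(-4*y**3*log(y)) dy by parts with u = log(y), dv = (-4*y**3) dy, so v = -y**4 [assuming y > 0]: now -y**4*log(y) + ∫(y**3) dy.
Step 2. Evaluate the standard form: now -y**4*log(y) + y**4/4.
Answer: -y**4*log(y) + y**4/4.


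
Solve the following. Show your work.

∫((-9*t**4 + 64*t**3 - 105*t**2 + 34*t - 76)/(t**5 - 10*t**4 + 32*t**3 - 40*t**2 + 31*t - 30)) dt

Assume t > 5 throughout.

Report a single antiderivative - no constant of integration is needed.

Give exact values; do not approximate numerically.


Step 1. Decompose ∫((-9*t**4 + 64*t**3 - 105*t**2 + 34*t - 76)/(t**5 - 10*t**4 + 32*t**3 - 40*t**2 + 31*t - 30)) dt by partial fractions, (-9*t**4 + 64*t**3 - 105*t**2 + 34*t - 76)/(t**5 - 10*t**4 + 32*t**3 - 40*t**2 + 31*t - 30) = -1/(t**2 + 1) - 4/(t - 2) - 4/(t - 3) - 1/(t - 5): now ∫(-1/(t - 5)) dt + ∫(-4/(t - 3)) dt + ∫(-4/(t - 2)) dt + ∫(-1/(t**2 + 1)) dt.
Step 2. Evaluate the standard form [assuming t > 5]: now -log(t - 5) + ∫(-4/(t - 3)) dt + ∫(-4/(t - 2)) dt + ∫(-1/(t**2 + 1)) dt.
Step 3. Evaluate the standard form [assuming t > 3]: now -log(t - 5) - 4*log(t - 3) + ∫(-4/(t - 2)) dt + ∫(-1/(t**2 + 1)) dt.
Step 4. Evaluate the standard form [assuming t > 2]: now -log(t - 5) - 4*log(t - 3) - 4*log(t - 2) + ∫(-1/(t**2 + 1)) dt.
Step 5. Evaluate the standard form: now -log(t - 5) - 4*log(t - 3) - 4*log(t - 2) - atan(t).
Answer: -log(t - 5) - 4*log(t - 3) - 4*log(t - 2) - atan(t).


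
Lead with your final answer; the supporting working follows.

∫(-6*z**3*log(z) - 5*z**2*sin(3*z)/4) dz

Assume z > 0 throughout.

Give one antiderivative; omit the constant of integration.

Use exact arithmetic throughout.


The answer is -3*z**4*log(z)/2 + 3*z**4/8 + 5*z**2*cos(3*z)/12 - 5*z*sin(3*z)/18 - 5*cos(3*z)/54.
Step 1. Rewrite: now ∫(-5*z**2*sin(3*z)/4) dz + ∫(-6*z**3*log(z)) dz.
Step 2. Integrate ∫(-5*z**2*sin(3*z)/4) dz by parts with u = z**2, dv = (-5*sin(3*z)/4) dz, so v = 5*cos(3*z)/12: now 5*z**2*cos(3*z)/12 + ∫(-5*z*cos(3*z)/6) dz + ∫(-6*z**3*log(z)) dz.
Step 3. Integrate ∫(-5*z*cos(3*z)/6) dz by parts with u = z, dv = (-5*cos(3*z)/6) dz, so v = -5*sin(3*z)/18: now 5*z**2*cos(3*z)/12 - 5*z*sin(3*z)/18 + ∫(-6*z**3*log(z)) dz + ∫(5*sin(3*z)/18) dz.
Step 4. Evaluate the standard form: now 5*z**2*cos(3*z)/12 - 5*z*sin(3*z)/18 - 5*cos(3*z)/54 + ∫(-6*z**3*log(z)) dz.
Step 5. Integrate ∫(-6*z**3*log(z)) dz by parts with u = log(z), dv = (-6*z**3) dz, so v = -3*z**4/2 [assuming z > 0]: now -3*z**4*log(z)/2 + 5*z**2*cos(3*z)/12 - 5*z*sin(3*z)/18 - 5*cos(3*z)/54 + ∫(3*z**3/2) dz.
Step 6. Evaluate the standard form: now -3*z**4*log(z)/2 + 3*z**4/8 + 5*z**2*cos(3*z)/12 - 5*z*sin(3*z)/18 - 5*cos(3*z)/54.
Answer: -3*z**4*log(z)/2 + 3*z**4/8 + 5*z**2*cos(3*z)/12 - 5*z*sin(3*z)/18 - 5*cos(3*z)/54.


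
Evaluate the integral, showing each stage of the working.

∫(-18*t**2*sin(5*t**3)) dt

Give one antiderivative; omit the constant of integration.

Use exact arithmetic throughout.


Step 1. Substitute u = t**3, turning ∫(-18*t**2*sin(5*t**3)) dt into ∫(-6*sin(5*u)) du: now ∫(-6*sin(5*u)) du.
Step 2. Evaluate the standard form: now 6*cos(5*u)/5.
Step 3. Substitute back u = t**3: now 6*cos(5*t**3)/5.
Answer: 6*cos(5*t**3)/5.


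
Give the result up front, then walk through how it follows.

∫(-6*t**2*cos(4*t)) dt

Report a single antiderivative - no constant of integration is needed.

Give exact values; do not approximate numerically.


The answer is -3*t**2*sin(4*t)/2 - 3*t*cos(4*t)/4 + 3*sin(4*t)/16.
Step 1. Integrate ∫(-6*t**2*cos(4*t)) dt by parts with u = t**2, dv = (-6*cos(4*t)) dt, so v = -3*sin(4*t)/2: now -3*t**2*sin(4*t)/2 + ∫(3*t*sin(4*t)) dt.
Step 2. Integrate ∫(3*t*sin(4*t)) dt by parts with u = t, dv = (3*sin(4*t)) dt, so v = -3*cos(4*t)/4: now -3*t**2*sin(4*t)/2 - 3*t*cos(4*t)/4 + ∫(3*cos(4*t)/4) dt.
Step 3. Evaluate the standard form: now -3*t**2*sin(4*t)/2 - 3*t*cos(4*t)/4 + 3*sin(4*t)/16.
Answer: -3*t**2*sin(4*t)/2 - 3*t*cos(4*t)/4 + 3*sin(4*t)/16.


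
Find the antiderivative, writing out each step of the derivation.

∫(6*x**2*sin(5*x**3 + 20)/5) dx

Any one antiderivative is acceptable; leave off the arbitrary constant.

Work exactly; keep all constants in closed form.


Step 1. Substitute u = x**3 + 4, turning ∫(6*x**2*sin(5*x**3 + 20)/5) dx into ∫(2*sin(5*u)/5) du: now ∫(2*sin(5*u)/5) du.
Step 2. Evaluate the standard form: now -2*cos(5*u)/25.
Step 3. Substitute back u = x**3 + 4: now -2*cos(5*x**3 + 20)/25.
Answer: -2*cos(5*x**3 + 20)/25.


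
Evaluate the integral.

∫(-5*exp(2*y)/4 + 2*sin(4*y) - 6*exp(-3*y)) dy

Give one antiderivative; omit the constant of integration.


Answer: -5*exp(2*y)/8 - cos(4*y)/2 + 2*exp(-3*y).


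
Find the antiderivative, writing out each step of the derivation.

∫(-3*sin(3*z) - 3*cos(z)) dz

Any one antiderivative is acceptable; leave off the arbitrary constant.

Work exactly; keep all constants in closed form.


Step 1. Rewrite: now ∫(-3*sin(3*z)) dz + ∫(-3*cos(z)) dz.
Step 2. Evaluate the standard form: now -3*sin(z) + ∫(-3*sin(3*z)) dz.
Step 3. Evaluate the standard form: now -3*sin(z) + cos(3*z).
Answer: -3*sin(z) + cos(3*z).


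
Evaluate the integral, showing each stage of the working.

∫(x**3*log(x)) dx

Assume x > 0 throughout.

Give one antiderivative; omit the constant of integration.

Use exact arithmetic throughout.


Step 1. Integrate ∫(x**3*log(x)) dx by parts with u = log(x), dv = (x**3) dx, so v = x**4/4 [assuming x > 0]: now x**4*log(x)/4 + ∫(-x**3/4) dx.
Step 2. Evaluate the standard form: now x**4*log(x)/4 - x**4/16.
Answer: x**4*log(x)/4 - x**4/16.


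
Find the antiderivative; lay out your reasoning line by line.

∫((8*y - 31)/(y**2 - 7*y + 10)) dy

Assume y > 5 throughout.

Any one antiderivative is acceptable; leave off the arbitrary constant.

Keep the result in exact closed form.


Step 1. Decompose ∫((8*y - 31)/(y**2 - 7*y + 10)) dy by partial fractions, (8*y - 31)/(y**2 - 7*y + 10) = 5/(y - 2) + 3/(y - 5): now ∫(3/(y - 5)) dy + ∫(5/(y - 2)) dy.
Step 2. Evaluate the standard form [assuming y > 5]: now 3*log(y - 5) + ∫(5/(y - 2)) dy.
Step 3. Evaluate the standard form [assuming y > 2]: now 3*log(y - 5) + 5*log(y - 2).
Answer: 3*log(y - 5) + 5*log(y - 2).


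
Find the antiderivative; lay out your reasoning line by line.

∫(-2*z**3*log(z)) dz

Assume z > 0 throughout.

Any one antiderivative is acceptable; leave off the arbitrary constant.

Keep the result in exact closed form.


Step 1. Integrate ∫(-2*z**3*log(z)) dz by parts with u = log(z), dv = (-2*z**3) dz, so v = -z**4/2 [assuming z > 0]: now -z**4*log(z)/2 + ∫(z**3/2) dz.
Step 2. Evaluate the standard form: now -z**4*log(z)/2 + z**4/8.
Answer: -z**4*log(z)/2 + z**4/8.


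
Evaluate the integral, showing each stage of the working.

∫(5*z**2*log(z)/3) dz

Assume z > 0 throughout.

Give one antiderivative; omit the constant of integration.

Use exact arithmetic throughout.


Step 1. Integrate ∫(5*z**2*log(z)/3) dz by parts with u = log(z), dv = (5*z**2/3) dz, so v = 5*z**3/9 [assuming z > 0]: now 5*z**3*log(z)/9 + ∫(-5*z**2/9) dz.
Step 2. Evaluate the standard form: now 5*z**3*log(z)/9 - 5*z**3/27.
Answer: 5*z**3*log(z)/9 - 5*z**3/27.


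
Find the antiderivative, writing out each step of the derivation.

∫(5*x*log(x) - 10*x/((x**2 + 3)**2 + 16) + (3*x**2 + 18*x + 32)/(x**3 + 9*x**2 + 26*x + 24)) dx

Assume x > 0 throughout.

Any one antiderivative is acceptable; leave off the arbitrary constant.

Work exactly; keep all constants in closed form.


Step 1. Rewrite: now ∫(-10*x/((x**2 + 3)**2 + 16)) dx + ∫(5*x*log(x)) dx + ∫((3*x**2 + 18*x + 32)/(x**3 + 9*x**2 + 26*x + 24)) dx.
Step 2. Decompose ∫((3*x**2 + 18*x + 32)/(x**3 + 9*x**2 + 26*x + 24)) dx by partial fractions, (3*x**2 + 18*x + 32)/(x**3 + 9*x**2 + 26*x + 24) = 4/(x + 4) - 5/(x + 3) + 4/(x + 2): now ∫(-10*x/((x**2 + 3)**2 + 16)) dx + ∫(5*x*log(x)) dx + ∫(4/(x + 2)) dx + ∫(-5/(x + 3)) dx + ∫(4/(x + 4)) dx.
Step 3. Evaluate the standard form [assuming x > -3]: now -5*log(x + 3) + ∫(-10*x/((x**2 + 3)**2 + 16)) dx + ∫(5*x*log(x)) dx + ∫(4/(x + 2)) dx + ∫(4/(x + 4)) dx.
Step 4. Evaluate the standard form [assuming x > -2]: now 4*log(x + 2) - 5*log(x + 3) + ∫(-10*x/((x**2 + 3)**2 + 16)) dx + ∫(5*x*log(x)) dx + ∫(4/(x + 4)) dx.
Step 5. Evaluate the standard form [assuming x > -4]: now 4*log(x + 2) - 5*log(x + 3) + 4*log(x + 4) + ∫(-10*x/((x**2 + 3)**2 + 16)) dx + ∫(5*x*log(x)) dx.
Step 6. Integrate ∫(5*x*log(x)) dx by parts with u = log(x), dv = (5*x) dx, so v = 5*x**2/2 [assuming x > 0]: now 5*x**2*log(x)/2 + 4*log(x + 2) - 5*log(x + 3) + 4*log(x + 4) + ∫(-5*x/2) dx + ∫(-10*x/((x**2 + 3)**2 + 16)) dx.
Step 7. Evaluate the standard form: now 5*x**2*log(x)/2 - 5*x**2/4 + 4*log(x + 2) - 5*log(x + 3) + 4*log(x + 4) + ∫(-10*x/((x**2 + 3)**2 + 16)) dx.
Step 8. Substitute u = x**2 + 3, turning ∫(-10*x/((x**2 + 3)**2 + 16)) dx into ∫(-5/(u**2 + 16)) du: now 5*x**2*log(x)/2 - 5*x**2/4 + 4*log(x + 2) - 5*log(x + 3) + 4*log(x + 4) + ∫(-5/(u**2 + 16)) du.
Step 9. Evaluate the standard form: now 5*x**2*log(x)/2 - 5*x**2/4 + 4*log(x + 2) - 5*log(x + 3) + 4*log(x + 4) - 5*atan(u/4)/4.
Step 10. Substitute back u = x**2 + 3: now 5*x**2*log(x)/2 - 5*x**2/4 + 4*log(x + 2) - 5*log(x + 3) + 4*log(x + 4) - 5*atan(x**2/4 + 3/4)/4.
Answer: 5*x**2*log(x)/2 - 5*x**2/4 + 4*log(x + 2) - 5*log(x + 3) + 4*log(x + 4) - 5*atan(x**2/4 + 3/4)/4.


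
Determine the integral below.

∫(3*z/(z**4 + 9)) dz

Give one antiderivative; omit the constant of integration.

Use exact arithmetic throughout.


Answer: atan(z**2/3)/2.


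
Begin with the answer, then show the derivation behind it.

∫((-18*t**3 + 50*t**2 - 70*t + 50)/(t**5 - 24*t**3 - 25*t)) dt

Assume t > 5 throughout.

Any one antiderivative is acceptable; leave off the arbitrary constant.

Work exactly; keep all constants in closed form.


The answer is -2*log(t) - log(t - 5) + 3*log(t + 5) + 2*atan(t).
Step 1. Decompose ∫((-18*t**3 + 50*t**2 - 70*t + 50)/(t**5 - 24*t**3 - 25*t)) dt by partial fractions, (-18*t**3 + 50*t**2 - 70*t + 50)/(t**5 - 24*t**3 - 25*t) = 2/(t**2 + 1) + 3/(t + 5) - 1/(t - 5) - 2/t: now ∫(-2/t) dt + ∫(-1/(t - 5)) dt + ∫(3/(t + 5)) dt + ∫(2/(t**2 + 1)) dt.
Step 2. Evaluate the standard form [assuming t > 0]: now -2*log(t) + ∫(-1/(t - 5)) dt + ∫(3/(t + 5)) dt + ∫(2/(t**2 + 1)) dt.
Step 3. Evaluate the standard form [assuming t > 5]: now -2*log(t) - log(t - 5) + ∫(3/(t + 5)) dt + ∫(2/(t**2 + 1)) dt.
Step 4. Evaluate the standard form [assuming t > -5]: now -2*log(t) - log(t - 5) + 3*log(t + 5) + ∫(2/(t**2 + 1)) dt.
Step 5. Evaluate the standard form: now -2*log(t) - log(t - 5) + 3*log(t + 5) + 2*atan(t).
Answer: -2*log(t) - log(t - 5) + 3*log(t + 5) + 2*atan(t).


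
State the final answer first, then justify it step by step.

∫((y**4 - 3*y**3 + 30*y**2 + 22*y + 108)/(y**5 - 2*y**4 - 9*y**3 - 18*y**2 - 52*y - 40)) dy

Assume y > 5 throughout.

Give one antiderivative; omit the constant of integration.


The answer is log(y - 5) - 4*log(y + 1) + 4*log(y + 2) - atan(y/2).
Step 1. Decompose ∫((y**4 - 3*y**3 + 30*y**2 + 22*y + 108)/(y**5 - 2*y**4 - 9*y**3 - 18*y**2 - 52*y - 40)) dy by partial fractions, (y**4 - 3*y**3 + 30*y**2 + 22*y + 108)/(y**5 - 2*y**4 - 9*y**3 - 18*y**2 - 52*y - 40) = -2/(y**2 + 4) + 4/(y + 2) - 4/(y + 1) + 1/(y - 5): now ∫(1/(y - 5)) dy + ∫(-4/(y + 1)) dy + ∫(4/(y + 2)) dy + ∫(-2/(y**2 + 4)) dy.
Step 2. Evaluate the standard form [assuming y > -2]: now 4*log(y + 2) + ∫(1/(y - 5)) dy + ∫(-4/(y + 1)) dy + ∫(-2/(y**2 + 4)) dy.
Step 3. Evaluate the standard form [assuming y > -1]: now -4*log(y + 1) + 4*log(y + 2) + ∫(1/(y - 5)) dy + ∫(-2/(y**2 + 4)) dy.
Step 4. Evaluate the standard form [assuming y > 5]: now log(y - 5) - 4*log(y + 1) + 4*log(y + 2) + ∫(-2/(y**2 + 4)) dy.
Step 5. Evaluate the standard form: now log(y - 5) - 4*log(y + 1) + 4*log(y + 2) - atan(y/2).
Answer: log(y - 5) - 4*log(y + 1) + 4*log(y + 2) - atan(y/2).


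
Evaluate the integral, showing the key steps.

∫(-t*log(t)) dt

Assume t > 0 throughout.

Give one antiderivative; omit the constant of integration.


Step 1. Integrate ∫(-t*log(t)) dt by parts with u = log(t), dv = (-t) dt, so v = -t**2/2 [assuming t > 0]: now -t**2*log(t)/2 + ∫(t/2) dt.
Step 2. Evaluate the standard form: now -t**2*log(t)/2 + t**2/4.
Answer: -t**2*log(t)/2 + t**2/4.


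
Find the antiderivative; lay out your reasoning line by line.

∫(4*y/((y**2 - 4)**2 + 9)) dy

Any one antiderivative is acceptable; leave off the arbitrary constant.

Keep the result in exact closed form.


Step 1. Substitute u = y**2 - 4, turning ∫(4*y/((y**2 - 4)**2 + 9)) dy into ∫(2/(u**2 + 9)) du: now ∫(2/(u**2 + 9)) du.
Step 2. Evaluate the standard form: now 2*atan(u/3)/3.
Step 3. Substitute back u = y**2 - 4: now 2*atan(y**2/3 - 4/3)/3.
Answer: 2*atan(y**2/3 - 4/3)/3.


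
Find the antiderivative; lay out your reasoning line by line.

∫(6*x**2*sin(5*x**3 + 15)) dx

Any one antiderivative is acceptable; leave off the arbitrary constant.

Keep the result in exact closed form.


Step 1. Substitute u = x**3 + 3, turning ∫(6*x**2*sin(5*x**3 + 15)) dx into ∫(2*sin(5*u)) du: now ∫(2*sin(5*u)) du.
Step 2. Evaluate the standard form: now -2*cos(5*u)/5.
Step 3. Substitute back u = x**3 + 3: now -2*cos(5*x**3 + 15)/5.
Answer: -2*cos(5*x**3 + 15)/5.


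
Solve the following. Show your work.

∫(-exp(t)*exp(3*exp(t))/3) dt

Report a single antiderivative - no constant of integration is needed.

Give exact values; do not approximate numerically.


Step 1. Substitute u = exp(t), turning ∫(-exp(t)*exp(3*exp(t))/3) dt into ∫(-exp(3*u)/3) du: now ∫(-exp(3*u)/3) du.
Step 2. Evaluate the standard form: now -exp(3*u)/9.
Step 3. Substitute back u = exp(t): now -exp(3*exp(t))/9.
Answer: -exp(3*exp(t))/9.


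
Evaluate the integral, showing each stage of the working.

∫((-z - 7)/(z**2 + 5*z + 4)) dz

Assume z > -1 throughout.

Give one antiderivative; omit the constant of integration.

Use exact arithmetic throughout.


Step 1. Decompose ∫((-z - 7)/(z**2 + 5*z + 4)) dz by partial fractions, (-z - 7)/(z**2 + 5*z + 4) = 1/(z + 4) - 2/(z + 1): now ∫(-2/(z + 1)) dz + ∫(1/(z + 4)) dz.
Step 2. Evaluate the standard form [assuming z > -4]: now log(z + 4) + ∫(-2/(z + 1)) dz.
Step 3. Evaluate the standard form [assuming z > -1]: now -2*log(z + 1) + log(z + 4).
Answer: -2*log(z + 1) + log(z + 4).


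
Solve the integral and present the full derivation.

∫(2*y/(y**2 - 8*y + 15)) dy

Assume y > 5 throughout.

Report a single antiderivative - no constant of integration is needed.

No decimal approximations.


Step 1. Decompose ∫(2*y/(y**2 - 8*y + 15)) dy by partial fractions, 2*y/(y**2 - 8*y + 15) = -3/(y - 3) + 5/(y - 5): now ∫(5/(y - 5)) dy + ∫(-3/(y - 3)) dy.
Step 2. Evaluate the standard form [assuming y > 5]: now 5*log(y - 5) + ∫(-3/(y - 3)) dy.
Step 3. Evaluate the standard form [assuming y > 3]: now 5*log(y - 5) - 3*log(y - 3).
Answer: 5*log(y - 5) - 3*log(y - 3).


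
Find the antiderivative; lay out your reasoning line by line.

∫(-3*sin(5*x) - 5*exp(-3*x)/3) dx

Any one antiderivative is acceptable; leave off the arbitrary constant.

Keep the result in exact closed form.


Step 1. Rewrite: now ∫(-5*exp(-3*x)/3) dx + ∫(-3*sin(5*x)) dx.
Step 2. Evaluate the standard form: now ∫(-3*sin(5*x)) dx + 5*exp(-3*x)/9.
Step 3. Evaluate the standard form: now 3*cos(5*x)/5 + 5*exp(-3*x)/9.
Answer: 3*cos(5*x)/5 + 5*exp(-3*x)/9.


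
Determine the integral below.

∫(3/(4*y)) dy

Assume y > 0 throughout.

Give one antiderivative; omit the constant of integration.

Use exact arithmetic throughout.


Answer: 3*log(y)/4.


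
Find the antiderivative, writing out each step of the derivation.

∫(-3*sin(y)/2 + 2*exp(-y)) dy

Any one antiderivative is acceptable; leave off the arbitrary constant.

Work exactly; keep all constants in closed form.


Step 1. Rewrite: now ∫(2*exp(-y)) dy + ∫(-3*sin(y)/2) dy.
Step 2. Evaluate the standard form: now ∫(-3*sin(y)/2) dy - 2*exp(-y).
Step 3. Evaluate the standard form: now 3*cos(y)/2 - 2*exp(-y).
Answer: 3*cos(y)/2 - 2*exp(-y).


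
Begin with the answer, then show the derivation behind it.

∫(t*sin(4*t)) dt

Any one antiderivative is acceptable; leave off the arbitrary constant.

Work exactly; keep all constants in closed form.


The answer is -t*cos(4*t)/4 + sin(4*t)/16.
Step 1. Integrate ∫(t*sin(4*t)) dt by parts with u = t, dv = (sin(4*t)) dt, so v = -cos(4*t)/4: now -t*cos(4*t)/4 + ∫(cos(4*t)/4) dt.
Step 2. Evaluate the standard form: now -t*cos(4*t)/4 + sin(4*t)/16.
Answer: -t*cos(4*t)/4 + sin(4*t)/16.


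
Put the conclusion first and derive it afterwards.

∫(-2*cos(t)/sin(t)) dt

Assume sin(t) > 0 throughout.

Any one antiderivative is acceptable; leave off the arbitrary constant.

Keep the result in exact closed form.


The answer is -2*log(sin(t)).
Step 1. Substitute u = sin(t), turning ∫(-2*cos(t)/sin(t)) dt into ∫(-2/u) du: now ∫(-2/u) du.
Step 2. Evaluate the standard form [assuming u > 0]: now -2*log(u).
Step 3. Substitute back u = sin(t): now -2*log(sin(t)).
Answer: -2*log(sin(t)).


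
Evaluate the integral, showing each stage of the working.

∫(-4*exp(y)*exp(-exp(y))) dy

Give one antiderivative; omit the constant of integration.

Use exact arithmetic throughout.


Step 1. Substitute u = exp(y), turning ∫(-4*exp(y)*exp(-exp(y))) dy into ∫(-4*exp(-u)) du: now ∫(-4*exp(-u)) du.
Step 2. Evaluate the standard form: now 4*exp(-u).
Step 3. Substitute back u = exp(y): now 4*exp(-exp(y)).
Answer: 4*exp(-exp(y)).


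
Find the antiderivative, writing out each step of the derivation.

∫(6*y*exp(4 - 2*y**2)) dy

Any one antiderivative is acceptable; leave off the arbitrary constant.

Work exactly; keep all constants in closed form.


Step 1. Substitute u = y**2 - 2, turning ∫(6*y*exp(4 - 2*y**2)) dy into ∫(3*exp(-2*u)) du: now ∫(3*exp(-2*u)) du.
Step 2. Evaluate the standard form: now -3*exp(-2*u)/2.
Step 3. Substitute back u = y**2 - 2: now -3*exp(4 - 2*y**2)/2.
Answer: -3*exp(4 - 2*y**2)/2.


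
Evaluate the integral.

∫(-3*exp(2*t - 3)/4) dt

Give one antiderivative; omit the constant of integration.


Answer: -3*exp(2*t - 3)/8.


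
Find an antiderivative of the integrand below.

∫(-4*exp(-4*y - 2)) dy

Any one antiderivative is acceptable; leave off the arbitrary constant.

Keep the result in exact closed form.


Answer: exp(-4*y - 2).


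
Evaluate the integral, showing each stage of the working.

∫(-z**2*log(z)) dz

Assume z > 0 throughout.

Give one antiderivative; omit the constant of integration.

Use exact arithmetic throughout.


Step 1. Integrate ∫(-z**2*log(z)) dz by parts with u = log(z), dv = (-z**2) dz, so v = -z**3/3 [assuming z > 0]: now -z**3*log(z)/3 + ∫(z**2/3) dz.
Step 2. Evaluate the standard form: now -z**3*log(z)/3 + z**3/9.
Answer: -z**3*log(z)/3 + z**3/9.


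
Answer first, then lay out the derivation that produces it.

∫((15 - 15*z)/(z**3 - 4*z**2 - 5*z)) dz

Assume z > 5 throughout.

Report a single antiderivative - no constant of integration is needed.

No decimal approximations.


The answer is -3*log(z) - 2*log(z - 5) + 5*log(z + 1).
Step 1. Decompose ∫((15 - 15*z)/(z**3 - 4*z**2 - 5*z)) dz by partial fractions, (15 - 15*z)/(z**3 - 4*z**2 - 5*z) = 5/(z + 1) - 2/(z - 5) - 3/z: now ∫(-3/z) dz + ∫(-2/(z - 5)) dz + ∫(5/(z + 1)) dz.
Step 2. Evaluate the standard form [assuming z > 0]: now -3*log(z) + ∫(-2/(z - 5)) dz + ∫(5/(z + 1)) dz.
Step 3. Evaluate the standard form [assuming z > -1]: now -3*log(z) + 5*log(z + 1) + ∫(-2/(z - 5)) dz.
Step 4. Evaluate the standard form [assuming z > 5]: now -3*log(z) - 2*log(z - 5) + 5*log(z + 1).
Answer: -3*log(z) - 2*log(z - 5) + 5*log(z + 1).


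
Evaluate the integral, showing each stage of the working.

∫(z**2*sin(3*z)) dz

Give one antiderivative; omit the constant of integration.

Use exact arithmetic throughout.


Step 1. Integrate ∫(z**2*sin(3*z)) dz by parts with u = z**2, dv = (sin(3*z)) dz, so v = -cos(3*z)/3: now -z**2*cos(3*z)/3 + ∫(2*z*cos(3*z)/3) dz.
Step 2. Integrate ∫(2*z*cos(3*z)/3) dz by parts with u = z, dv = (2*cos(3*z)/3) dz, so v = 2*sin(3*z)/9: now -z**2*cos(3*z)/3 + 2*z*sin(3*z)/9 + ∫(-2*sin(3*z)/9) dz.
Step 3. Evaluate the standard form: now -z**2*cos(3*z)/3 + 2*z*sin(3*z)/9 + 2*cos(3*z)/27.
Answer: -z**2*cos(3*z)/3 + 2*z*sin(3*z)/9 + 2*cos(3*z)/27.


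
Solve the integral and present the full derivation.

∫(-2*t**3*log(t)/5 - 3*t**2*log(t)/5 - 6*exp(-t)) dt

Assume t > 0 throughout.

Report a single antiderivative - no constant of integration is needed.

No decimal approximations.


Step 1. Rewrite: now ∫(-3*t**2*log(t)/5) dt + ∫(-2*t**3*log(t)/5) dt + ∫(-6*exp(-t)) dt.
Step 2. Integrate ∫(-3*t**2*log(t)/5) dt by parts with u = log(t), dv = (-3*t**2/5) dt, so v = -t**3/5 [assuming t > 0]: now -t**3*log(t)/5 + ∫(t**2/5) dt + ∫(-2*t**3*log(t)/5) dt + ∫(-6*exp(-t)) dt.
Step 3. Evaluate the standard form: now -t**3*log(t)/5 + t**3/15 + ∫(-2*t**3*log(t)/5) dt + ∫(-6*exp(-t)) dt.
Step 4. Integrate ∫(-2*t**3*log(t)/5) dt by parts with u = log(t), dv = (-2*t**3/5) dt, so v = -t**4/10 [assuming t > 0]: now -t**4*log(t)/10 - t**3*log(t)/5 + t**3/15 + ∫(t**3/10) dt + ∫(-6*exp(-t)) dt.
Step 5. Evaluate the standard form: now -t**4*log(t)/10 + t**4/40 - t**3*log(t)/5 + t**3/15 + ∫(-6*exp(-t)) dt.
Step 6. Evaluate the standard form: now -t**4*log(t)/10 + t**4/40 - t**3*log(t)/5 + t**3/15 + 6*exp(-t).
Answer: -t**4*log(t)/10 + t**4/40 - t**3*log(t)/5 + t**3/15 + 6*exp(-t).


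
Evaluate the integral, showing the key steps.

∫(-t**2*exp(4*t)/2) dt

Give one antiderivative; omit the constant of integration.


Step 1. Integrate ∫(-t**2*exp(4*t)/2) dt by parts with u = t**2, dv = (-exp(4*t)/2) dt, so v = -exp(4*t)/8: now -t**2*exp(4*t)/8 + ∫(t*exp(4*t)/4) dt.
Step 2. Integrate ∫(t*exp(4*t)/4) dt by parts with u = t, dv = (exp(4*t)/4) dt, so v = exp(4*t)/16: now -t**2*exp(4*t)/8 + t*exp(4*t)/16 + ∫(-exp(4*t)/16) dt.
Step 3. Evaluate the standard form: now -t**2*exp(4*t)/8 + t*exp(4*t)/16 - exp(4*t)/64.
Answer: -t**2*exp(4*t)/8 + t*exp(4*t)/16 - exp(4*t)/64.


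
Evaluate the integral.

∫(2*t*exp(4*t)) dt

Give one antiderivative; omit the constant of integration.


Answer: t*exp(4*t)/2 - exp(4*t)/8.


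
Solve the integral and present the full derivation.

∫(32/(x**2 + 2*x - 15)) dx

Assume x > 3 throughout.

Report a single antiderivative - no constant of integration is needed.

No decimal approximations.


Step 1. Decompose ∫(32/(x**2 + 2*x - 15)) dx by partial fractions, 32/(x**2 + 2*x - 15) = -4/(x + 5) + 4/(x - 3): now ∫(4/(x - 3)) dx + ∫(-4/(x + 5)) dx.
Step 2. Evaluate the standard form [assuming x > 3]: now 4*log(x - 3) + ∫(-4/(x + 5)) dx.
Step 3. Evaluate the standard form [assuming x > -5]: now 4*log(x - 3) - 4*log(x + 5).
Answer: 4*log(x - 3) - 4*log(x + 5).


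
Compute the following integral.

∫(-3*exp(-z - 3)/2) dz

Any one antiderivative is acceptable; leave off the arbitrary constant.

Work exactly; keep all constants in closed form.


Answer: 3*exp(-z - 3)/2.
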